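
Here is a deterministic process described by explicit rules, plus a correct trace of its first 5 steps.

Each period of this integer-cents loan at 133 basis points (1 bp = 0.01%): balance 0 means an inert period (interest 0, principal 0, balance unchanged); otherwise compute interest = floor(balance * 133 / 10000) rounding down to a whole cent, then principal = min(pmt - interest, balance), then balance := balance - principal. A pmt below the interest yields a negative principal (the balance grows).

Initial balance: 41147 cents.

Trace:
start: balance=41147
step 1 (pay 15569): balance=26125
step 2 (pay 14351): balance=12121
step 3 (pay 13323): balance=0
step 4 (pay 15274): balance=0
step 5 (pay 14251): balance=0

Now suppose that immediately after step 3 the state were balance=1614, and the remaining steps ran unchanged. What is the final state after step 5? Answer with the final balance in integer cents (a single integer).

state after step 3 := balance=1614
step 4 (pay 15274): balance=0
step 5 (pay 14251): balance=0

0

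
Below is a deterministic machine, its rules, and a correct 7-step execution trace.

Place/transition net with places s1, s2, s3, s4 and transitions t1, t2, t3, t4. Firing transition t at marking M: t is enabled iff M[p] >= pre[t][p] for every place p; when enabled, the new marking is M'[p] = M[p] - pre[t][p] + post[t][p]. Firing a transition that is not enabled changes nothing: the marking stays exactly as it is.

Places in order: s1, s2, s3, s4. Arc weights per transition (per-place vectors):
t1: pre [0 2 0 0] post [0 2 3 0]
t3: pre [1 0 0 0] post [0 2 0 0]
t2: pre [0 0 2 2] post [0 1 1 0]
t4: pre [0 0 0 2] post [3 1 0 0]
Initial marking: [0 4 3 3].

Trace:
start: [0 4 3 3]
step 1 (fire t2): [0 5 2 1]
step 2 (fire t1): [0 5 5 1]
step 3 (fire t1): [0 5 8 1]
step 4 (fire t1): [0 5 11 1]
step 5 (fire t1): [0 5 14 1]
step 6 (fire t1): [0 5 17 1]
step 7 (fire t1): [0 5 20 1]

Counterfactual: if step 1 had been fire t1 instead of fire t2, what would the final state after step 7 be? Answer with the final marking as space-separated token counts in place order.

0 4 24 3

(re-executing from step 1 with the substitution; state before step 1: [0 4 3 3])
step 1 (fire t1): [0 4 6 3]
step 2 (fire t1): [0 4 9 3]
step 3 (fire t1): [0 4 12 3]
step 4 (fire t1): [0 4 15 3]
step 5 (fire t1): [0 4 18 3]
step 6 (fire t1): [0 4 21 3]
step 7 (fire t1): [0 4 24 3]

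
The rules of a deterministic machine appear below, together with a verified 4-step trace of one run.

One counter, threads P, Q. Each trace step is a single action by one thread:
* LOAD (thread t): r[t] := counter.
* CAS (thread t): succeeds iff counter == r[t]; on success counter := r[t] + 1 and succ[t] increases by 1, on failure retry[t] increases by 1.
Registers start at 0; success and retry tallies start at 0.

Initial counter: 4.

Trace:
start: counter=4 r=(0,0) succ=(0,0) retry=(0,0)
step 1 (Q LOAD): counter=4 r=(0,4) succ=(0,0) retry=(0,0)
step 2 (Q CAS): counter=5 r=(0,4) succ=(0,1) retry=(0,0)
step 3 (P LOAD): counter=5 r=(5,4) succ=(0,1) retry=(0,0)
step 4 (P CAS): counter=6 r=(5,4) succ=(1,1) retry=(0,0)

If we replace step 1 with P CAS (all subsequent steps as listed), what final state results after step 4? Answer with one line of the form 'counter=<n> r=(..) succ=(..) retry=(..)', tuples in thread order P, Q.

counter=5 r=(4,0) succ=(1,0) retry=(1,1)

(re-executing from step 1 with the substitution; state before step 1: counter=4 r=(0,0) succ=(0,0) retry=(0,0))
step 1 (P CAS): counter=4 r=(0,0) succ=(0,0) retry=(1,0)
step 2 (Q CAS): counter=4 r=(0,0) succ=(0,0) retry=(1,1)
step 3 (P LOAD): counter=4 r=(4,0) succ=(0,0) retry=(1,1)
step 4 (P CAS): counter=5 r=(4,0) succ=(1,0) retry=(1,1)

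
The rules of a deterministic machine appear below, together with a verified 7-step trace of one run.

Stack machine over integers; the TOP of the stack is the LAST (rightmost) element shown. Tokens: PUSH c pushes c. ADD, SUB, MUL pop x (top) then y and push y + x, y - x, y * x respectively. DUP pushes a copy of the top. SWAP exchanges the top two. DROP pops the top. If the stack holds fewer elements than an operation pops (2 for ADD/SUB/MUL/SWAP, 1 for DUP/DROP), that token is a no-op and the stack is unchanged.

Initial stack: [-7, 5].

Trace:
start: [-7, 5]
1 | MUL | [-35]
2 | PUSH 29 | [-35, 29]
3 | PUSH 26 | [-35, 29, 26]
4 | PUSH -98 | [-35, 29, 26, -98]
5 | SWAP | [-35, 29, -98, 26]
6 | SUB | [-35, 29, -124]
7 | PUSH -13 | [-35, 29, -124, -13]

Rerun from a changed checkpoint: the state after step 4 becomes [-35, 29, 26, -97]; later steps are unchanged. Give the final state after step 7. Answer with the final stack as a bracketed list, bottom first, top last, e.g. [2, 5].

state after step 4 := [-35, 29, 26, -97]
5 | SWAP | [-35, 29, -97, 26]
6 | SUB | [-35, 29, -123]
7 | PUSH -13 | [-35, 29, -123, -13]

[-35, 29, -123, -13]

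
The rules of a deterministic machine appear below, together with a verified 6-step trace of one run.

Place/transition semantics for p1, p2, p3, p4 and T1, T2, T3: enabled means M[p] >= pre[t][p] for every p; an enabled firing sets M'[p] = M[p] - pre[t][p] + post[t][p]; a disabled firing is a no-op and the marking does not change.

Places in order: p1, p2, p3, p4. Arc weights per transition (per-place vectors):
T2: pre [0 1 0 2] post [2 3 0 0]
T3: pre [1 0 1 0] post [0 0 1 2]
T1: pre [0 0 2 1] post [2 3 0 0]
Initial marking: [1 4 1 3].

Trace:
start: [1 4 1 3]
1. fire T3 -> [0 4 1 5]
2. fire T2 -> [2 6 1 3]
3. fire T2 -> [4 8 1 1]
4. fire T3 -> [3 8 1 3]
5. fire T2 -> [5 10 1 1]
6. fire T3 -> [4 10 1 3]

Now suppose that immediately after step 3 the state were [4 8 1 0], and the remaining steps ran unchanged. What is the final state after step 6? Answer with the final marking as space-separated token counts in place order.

4 10 1 2

state after step 3 := [4 8 1 0]
4. fire T3 -> [3 8 1 2]
5. fire T2 -> [5 10 1 0]
6. fire T3 -> [4 10 1 2]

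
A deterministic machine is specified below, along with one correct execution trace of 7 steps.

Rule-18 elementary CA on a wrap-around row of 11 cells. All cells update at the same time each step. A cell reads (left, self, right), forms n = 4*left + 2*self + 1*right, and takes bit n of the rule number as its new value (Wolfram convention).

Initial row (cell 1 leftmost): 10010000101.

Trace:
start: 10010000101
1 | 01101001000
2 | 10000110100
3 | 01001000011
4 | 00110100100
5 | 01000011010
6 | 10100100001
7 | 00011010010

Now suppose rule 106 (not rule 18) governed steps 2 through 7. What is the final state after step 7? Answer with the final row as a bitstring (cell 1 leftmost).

00100011000

(re-executing steps 2..7 under rule 106; state before step 2: 01101001000)
2 | 11110010000
3 | 10010100001
4 | 10101000011
5 | 11010000110
6 | 11100001111
7 | 00100011000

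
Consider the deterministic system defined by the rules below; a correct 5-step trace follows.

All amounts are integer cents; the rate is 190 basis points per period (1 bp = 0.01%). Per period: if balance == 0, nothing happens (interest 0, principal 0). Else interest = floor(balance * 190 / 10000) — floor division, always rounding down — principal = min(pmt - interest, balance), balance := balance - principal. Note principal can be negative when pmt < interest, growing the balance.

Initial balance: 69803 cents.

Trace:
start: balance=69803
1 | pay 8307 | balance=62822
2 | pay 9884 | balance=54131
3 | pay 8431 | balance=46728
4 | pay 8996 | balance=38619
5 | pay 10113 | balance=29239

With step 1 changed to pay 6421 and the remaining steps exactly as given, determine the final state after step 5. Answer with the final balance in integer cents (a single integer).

(re-executing from step 1 with the substitution; state before step 1: balance=69803)
1 | pay 6421 | balance=64708
2 | pay 9884 | balance=56053
3 | pay 8431 | balance=48687
4 | pay 8996 | balance=40616
5 | pay 10113 | balance=31274

31274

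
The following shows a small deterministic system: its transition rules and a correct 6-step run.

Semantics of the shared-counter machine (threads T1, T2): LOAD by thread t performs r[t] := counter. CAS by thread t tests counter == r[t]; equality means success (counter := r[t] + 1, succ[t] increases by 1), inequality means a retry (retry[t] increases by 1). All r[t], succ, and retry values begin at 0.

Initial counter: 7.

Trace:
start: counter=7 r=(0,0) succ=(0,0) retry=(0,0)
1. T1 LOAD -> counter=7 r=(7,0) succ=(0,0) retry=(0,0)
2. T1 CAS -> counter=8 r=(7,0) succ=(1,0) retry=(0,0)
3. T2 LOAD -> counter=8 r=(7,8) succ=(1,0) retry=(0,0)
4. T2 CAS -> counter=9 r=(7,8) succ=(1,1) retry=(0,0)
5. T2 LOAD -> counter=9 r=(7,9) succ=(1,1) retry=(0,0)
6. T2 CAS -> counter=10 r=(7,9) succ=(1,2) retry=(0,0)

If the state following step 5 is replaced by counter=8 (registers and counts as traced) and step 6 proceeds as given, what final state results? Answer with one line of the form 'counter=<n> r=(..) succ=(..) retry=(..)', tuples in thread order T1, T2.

state after step 5 := counter=8 r=(7,9) succ=(1,1) retry=(0,0)
6. T2 CAS -> counter=8 r=(7,9) succ=(1,1) retry=(0,1)

counter=8 r=(7,9) succ=(1,1) retry=(0,1)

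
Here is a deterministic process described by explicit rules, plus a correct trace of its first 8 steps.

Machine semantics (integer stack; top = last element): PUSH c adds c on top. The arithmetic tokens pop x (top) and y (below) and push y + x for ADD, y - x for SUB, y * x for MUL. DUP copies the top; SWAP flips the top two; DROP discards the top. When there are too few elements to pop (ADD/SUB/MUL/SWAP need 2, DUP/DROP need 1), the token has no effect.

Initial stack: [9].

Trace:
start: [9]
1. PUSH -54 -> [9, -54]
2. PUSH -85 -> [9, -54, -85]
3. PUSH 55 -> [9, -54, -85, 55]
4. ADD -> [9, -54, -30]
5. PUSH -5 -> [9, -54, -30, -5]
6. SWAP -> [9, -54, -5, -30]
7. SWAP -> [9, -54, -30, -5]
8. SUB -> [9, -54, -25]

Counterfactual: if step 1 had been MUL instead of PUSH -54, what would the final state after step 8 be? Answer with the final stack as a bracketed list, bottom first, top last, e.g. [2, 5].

[9, -25]

(re-executing from step 1 with the substitution; state before step 1: [9])
1. MUL -> [9]
2. PUSH -85 -> [9, -85]
3. PUSH 55 -> [9, -85, 55]
4. ADD -> [9, -30]
5. PUSH -5 -> [9, -30, -5]
6. SWAP -> [9, -5, -30]
7. SWAP -> [9, -30, -5]
8. SUB -> [9, -25]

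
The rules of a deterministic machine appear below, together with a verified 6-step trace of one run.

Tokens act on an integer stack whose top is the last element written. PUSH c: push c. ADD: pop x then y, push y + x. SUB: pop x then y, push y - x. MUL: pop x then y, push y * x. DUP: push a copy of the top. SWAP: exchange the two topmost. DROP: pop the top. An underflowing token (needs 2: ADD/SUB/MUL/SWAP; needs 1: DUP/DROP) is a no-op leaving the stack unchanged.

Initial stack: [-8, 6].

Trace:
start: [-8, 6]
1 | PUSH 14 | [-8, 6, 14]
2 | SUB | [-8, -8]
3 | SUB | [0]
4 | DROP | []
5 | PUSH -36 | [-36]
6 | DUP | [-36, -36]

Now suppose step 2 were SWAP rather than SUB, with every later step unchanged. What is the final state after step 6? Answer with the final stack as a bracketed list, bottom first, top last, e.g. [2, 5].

(re-executing from step 2 with the substitution; state before step 2: [-8, 6, 14])
2 | SWAP | [-8, 14, 6]
3 | SUB | [-8, 8]
4 | DROP | [-8]
5 | PUSH -36 | [-8, -36]
6 | DUP | [-8, -36, -36]

[-8, -36, -36]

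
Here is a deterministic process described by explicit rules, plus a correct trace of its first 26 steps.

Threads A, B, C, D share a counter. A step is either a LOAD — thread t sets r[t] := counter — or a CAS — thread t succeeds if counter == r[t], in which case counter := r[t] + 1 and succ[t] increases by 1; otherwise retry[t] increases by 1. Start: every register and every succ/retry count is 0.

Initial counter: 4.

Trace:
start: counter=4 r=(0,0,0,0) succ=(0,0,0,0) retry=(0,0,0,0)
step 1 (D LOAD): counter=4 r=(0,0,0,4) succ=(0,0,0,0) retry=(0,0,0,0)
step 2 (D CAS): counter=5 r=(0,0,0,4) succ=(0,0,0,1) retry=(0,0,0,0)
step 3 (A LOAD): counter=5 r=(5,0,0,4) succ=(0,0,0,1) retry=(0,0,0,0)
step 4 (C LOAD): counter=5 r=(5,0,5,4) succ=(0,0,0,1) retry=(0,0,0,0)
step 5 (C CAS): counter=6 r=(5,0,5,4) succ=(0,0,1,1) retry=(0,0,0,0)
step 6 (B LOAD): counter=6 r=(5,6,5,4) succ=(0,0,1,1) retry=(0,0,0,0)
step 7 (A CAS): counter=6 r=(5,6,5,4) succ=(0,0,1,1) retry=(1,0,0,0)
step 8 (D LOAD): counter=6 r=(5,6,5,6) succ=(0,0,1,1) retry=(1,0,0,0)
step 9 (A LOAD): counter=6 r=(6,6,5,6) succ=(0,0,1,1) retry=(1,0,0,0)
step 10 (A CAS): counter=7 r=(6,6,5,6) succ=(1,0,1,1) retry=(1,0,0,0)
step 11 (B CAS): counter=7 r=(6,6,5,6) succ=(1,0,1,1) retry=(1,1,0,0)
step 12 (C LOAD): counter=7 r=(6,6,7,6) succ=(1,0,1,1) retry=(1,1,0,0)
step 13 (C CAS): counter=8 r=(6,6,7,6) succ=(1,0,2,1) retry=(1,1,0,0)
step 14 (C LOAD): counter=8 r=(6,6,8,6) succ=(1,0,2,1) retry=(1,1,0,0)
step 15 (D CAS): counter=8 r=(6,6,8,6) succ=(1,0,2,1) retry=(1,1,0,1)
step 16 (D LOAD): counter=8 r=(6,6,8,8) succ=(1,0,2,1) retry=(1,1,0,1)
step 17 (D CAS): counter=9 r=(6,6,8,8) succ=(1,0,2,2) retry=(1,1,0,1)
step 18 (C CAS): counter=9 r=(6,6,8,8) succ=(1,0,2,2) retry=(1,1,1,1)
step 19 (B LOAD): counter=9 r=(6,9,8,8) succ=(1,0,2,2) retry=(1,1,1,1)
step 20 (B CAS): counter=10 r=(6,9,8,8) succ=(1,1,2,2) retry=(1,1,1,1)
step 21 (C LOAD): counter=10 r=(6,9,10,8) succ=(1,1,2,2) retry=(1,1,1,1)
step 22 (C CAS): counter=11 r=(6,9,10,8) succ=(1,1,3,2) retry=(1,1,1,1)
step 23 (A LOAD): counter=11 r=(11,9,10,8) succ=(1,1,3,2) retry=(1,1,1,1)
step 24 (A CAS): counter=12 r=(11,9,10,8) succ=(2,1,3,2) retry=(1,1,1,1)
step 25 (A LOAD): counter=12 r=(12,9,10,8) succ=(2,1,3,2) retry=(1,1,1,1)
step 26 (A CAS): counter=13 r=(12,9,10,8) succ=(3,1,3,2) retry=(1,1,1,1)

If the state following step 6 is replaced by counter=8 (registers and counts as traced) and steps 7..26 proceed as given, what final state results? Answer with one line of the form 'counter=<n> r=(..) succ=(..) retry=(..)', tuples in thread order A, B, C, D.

state after step 6 := counter=8 r=(5,6,5,4) succ=(0,0,1,1) retry=(0,0,0,0)
step 7 (A CAS): counter=8 r=(5,6,5,4) succ=(0,0,1,1) retry=(1,0,0,0)
step 8 (D LOAD): counter=8 r=(5,6,5,8) succ=(0,0,1,1) retry=(1,0,0,0)
step 9 (A LOAD): counter=8 r=(8,6,5,8) succ=(0,0,1,1) retry=(1,0,0,0)
step 10 (A CAS): counter=9 r=(8,6,5,8) succ=(1,0,1,1) retry=(1,0,0,0)
step 11 (B CAS): counter=9 r=(8,6,5,8) succ=(1,0,1,1) retry=(1,1,0,0)
step 12 (C LOAD): counter=9 r=(8,6,9,8) succ=(1,0,1,1) retry=(1,1,0,0)
step 13 (C CAS): counter=10 r=(8,6,9,8) succ=(1,0,2,1) retry=(1,1,0,0)
step 14 (C LOAD): counter=10 r=(8,6,10,8) succ=(1,0,2,1) retry=(1,1,0,0)
step 15 (D CAS): counter=10 r=(8,6,10,8) succ=(1,0,2,1) retry=(1,1,0,1)
step 16 (D LOAD): counter=10 r=(8,6,10,10) succ=(1,0,2,1) retry=(1,1,0,1)
step 17 (D CAS): counter=11 r=(8,6,10,10) succ=(1,0,2,2) retry=(1,1,0,1)
step 18 (C CAS): counter=11 r=(8,6,10,10) succ=(1,0,2,2) retry=(1,1,1,1)
step 19 (B LOAD): counter=11 r=(8,11,10,10) succ=(1,0,2,2) retry=(1,1,1,1)
step 20 (B CAS): counter=12 r=(8,11,10,10) succ=(1,1,2,2) retry=(1,1,1,1)
step 21 (C LOAD): counter=12 r=(8,11,12,10) succ=(1,1,2,2) retry=(1,1,1,1)
step 22 (C CAS): counter=13 r=(8,11,12,10) succ=(1,1,3,2) retry=(1,1,1,1)
step 23 (A LOAD): counter=13 r=(13,11,12,10) succ=(1,1,3,2) retry=(1,1,1,1)
step 24 (A CAS): counter=14 r=(13,11,12,10) succ=(2,1,3,2) retry=(1,1,1,1)
step 25 (A LOAD): counter=14 r=(14,11,12,10) succ=(2,1,3,2) retry=(1,1,1,1)
step 26 (A CAS): counter=15 r=(14,11,12,10) succ=(3,1,3,2) retry=(1,1,1,1)

counter=15 r=(14,11,12,10) succ=(3,1,3,2) retry=(1,1,1,1)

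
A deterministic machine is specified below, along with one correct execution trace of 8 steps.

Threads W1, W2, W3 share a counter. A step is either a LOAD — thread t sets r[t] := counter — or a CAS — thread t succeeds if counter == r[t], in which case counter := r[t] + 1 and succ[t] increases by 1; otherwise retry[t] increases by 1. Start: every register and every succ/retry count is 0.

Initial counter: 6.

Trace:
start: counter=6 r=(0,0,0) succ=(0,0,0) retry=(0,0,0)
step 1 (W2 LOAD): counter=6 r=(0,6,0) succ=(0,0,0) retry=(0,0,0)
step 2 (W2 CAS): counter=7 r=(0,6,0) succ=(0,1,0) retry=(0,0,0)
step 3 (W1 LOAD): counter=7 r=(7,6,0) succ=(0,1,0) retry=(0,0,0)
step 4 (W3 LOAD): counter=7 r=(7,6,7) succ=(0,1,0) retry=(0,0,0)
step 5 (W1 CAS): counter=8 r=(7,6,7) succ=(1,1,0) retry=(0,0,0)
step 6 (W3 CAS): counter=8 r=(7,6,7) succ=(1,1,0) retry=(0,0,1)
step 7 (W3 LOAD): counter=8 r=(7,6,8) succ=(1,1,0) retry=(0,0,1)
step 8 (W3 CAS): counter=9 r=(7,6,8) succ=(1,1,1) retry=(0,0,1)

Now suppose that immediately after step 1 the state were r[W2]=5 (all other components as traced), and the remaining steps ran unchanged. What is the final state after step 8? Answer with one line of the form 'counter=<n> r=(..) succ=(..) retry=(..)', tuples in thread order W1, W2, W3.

state after step 1 := counter=6 r=(0,5,0) succ=(0,0,0) retry=(0,0,0)
step 2 (W2 CAS): counter=6 r=(0,5,0) succ=(0,0,0) retry=(0,1,0)
step 3 (W1 LOAD): counter=6 r=(6,5,0) succ=(0,0,0) retry=(0,1,0)
step 4 (W3 LOAD): counter=6 r=(6,5,6) succ=(0,0,0) retry=(0,1,0)
step 5 (W1 CAS): counter=7 r=(6,5,6) succ=(1,0,0) retry=(0,1,0)
step 6 (W3 CAS): counter=7 r=(6,5,6) succ=(1,0,0) retry=(0,1,1)
step 7 (W3 LOAD): counter=7 r=(6,5,7) succ=(1,0,0) retry=(0,1,1)
step 8 (W3 CAS): counter=8 r=(6,5,7) succ=(1,0,1) retry=(0,1,1)

counter=8 r=(6,5,7) succ=(1,0,1) retry=(0,1,1)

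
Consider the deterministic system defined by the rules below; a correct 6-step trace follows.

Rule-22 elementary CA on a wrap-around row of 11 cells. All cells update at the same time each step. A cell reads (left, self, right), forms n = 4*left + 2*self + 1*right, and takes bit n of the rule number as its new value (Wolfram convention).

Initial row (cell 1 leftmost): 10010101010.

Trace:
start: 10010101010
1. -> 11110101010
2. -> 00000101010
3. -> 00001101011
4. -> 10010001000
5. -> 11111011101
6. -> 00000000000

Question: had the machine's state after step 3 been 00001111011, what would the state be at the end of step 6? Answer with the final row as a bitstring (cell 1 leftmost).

00000100010

state after step 3 := 00001111011
4. -> 10010000000
5. -> 11111000001
6. -> 00000100010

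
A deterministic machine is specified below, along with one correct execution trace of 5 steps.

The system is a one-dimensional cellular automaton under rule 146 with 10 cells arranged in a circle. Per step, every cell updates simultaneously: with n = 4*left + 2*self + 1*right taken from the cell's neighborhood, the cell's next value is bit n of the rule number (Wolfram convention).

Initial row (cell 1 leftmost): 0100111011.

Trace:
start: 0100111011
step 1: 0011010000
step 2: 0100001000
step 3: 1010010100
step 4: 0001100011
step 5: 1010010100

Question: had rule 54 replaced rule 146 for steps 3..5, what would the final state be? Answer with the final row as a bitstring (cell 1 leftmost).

1010010100

(re-executing steps 3..5 under rule 54; state before step 3: 0100001000)
step 3: 1110011100
step 4: 0001100011
step 5: 1010010100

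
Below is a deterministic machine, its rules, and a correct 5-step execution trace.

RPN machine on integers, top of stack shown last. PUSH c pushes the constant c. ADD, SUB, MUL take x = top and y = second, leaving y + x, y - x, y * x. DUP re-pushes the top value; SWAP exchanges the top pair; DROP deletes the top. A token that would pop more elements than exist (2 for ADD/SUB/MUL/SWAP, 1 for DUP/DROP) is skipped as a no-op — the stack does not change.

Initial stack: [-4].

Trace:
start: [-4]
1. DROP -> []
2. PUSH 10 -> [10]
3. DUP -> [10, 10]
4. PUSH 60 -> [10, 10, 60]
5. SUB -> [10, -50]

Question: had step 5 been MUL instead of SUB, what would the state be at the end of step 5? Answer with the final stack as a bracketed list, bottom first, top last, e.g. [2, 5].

(re-executing from step 5 with the substitution; state before step 5: [10, 10, 60])
5. MUL -> [10, 600]

[10, 600]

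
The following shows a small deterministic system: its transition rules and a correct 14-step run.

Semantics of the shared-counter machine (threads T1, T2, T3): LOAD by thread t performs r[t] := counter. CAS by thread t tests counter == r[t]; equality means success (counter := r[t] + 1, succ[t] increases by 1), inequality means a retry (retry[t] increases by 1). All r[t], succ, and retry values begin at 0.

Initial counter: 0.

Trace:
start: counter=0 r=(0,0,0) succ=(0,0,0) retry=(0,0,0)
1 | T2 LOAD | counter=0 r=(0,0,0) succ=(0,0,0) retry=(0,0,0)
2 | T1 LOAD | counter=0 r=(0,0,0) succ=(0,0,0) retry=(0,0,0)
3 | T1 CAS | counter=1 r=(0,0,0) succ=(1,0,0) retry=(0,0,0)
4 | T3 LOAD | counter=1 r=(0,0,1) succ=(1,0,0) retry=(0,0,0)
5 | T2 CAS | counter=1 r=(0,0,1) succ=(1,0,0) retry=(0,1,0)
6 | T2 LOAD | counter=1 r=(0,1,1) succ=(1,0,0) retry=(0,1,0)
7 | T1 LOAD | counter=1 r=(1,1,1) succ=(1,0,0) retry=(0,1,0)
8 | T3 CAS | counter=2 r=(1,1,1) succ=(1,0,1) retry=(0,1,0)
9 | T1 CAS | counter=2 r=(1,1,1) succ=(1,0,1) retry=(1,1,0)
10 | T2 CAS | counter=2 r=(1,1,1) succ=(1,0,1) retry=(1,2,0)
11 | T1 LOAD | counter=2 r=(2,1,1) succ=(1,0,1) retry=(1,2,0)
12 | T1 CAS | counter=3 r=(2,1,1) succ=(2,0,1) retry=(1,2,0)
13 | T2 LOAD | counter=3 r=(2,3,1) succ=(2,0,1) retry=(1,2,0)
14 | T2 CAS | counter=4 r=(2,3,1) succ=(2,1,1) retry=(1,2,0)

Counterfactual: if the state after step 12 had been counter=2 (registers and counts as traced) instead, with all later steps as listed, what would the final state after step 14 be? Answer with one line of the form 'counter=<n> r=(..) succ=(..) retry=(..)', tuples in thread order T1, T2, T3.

counter=3 r=(2,2,1) succ=(2,1,1) retry=(1,2,0)

state after step 12 := counter=2 r=(2,1,1) succ=(2,0,1) retry=(1,2,0)
13 | T2 LOAD | counter=2 r=(2,2,1) succ=(2,0,1) retry=(1,2,0)
14 | T2 CAS | counter=3 r=(2,2,1) succ=(2,1,1) retry=(1,2,0)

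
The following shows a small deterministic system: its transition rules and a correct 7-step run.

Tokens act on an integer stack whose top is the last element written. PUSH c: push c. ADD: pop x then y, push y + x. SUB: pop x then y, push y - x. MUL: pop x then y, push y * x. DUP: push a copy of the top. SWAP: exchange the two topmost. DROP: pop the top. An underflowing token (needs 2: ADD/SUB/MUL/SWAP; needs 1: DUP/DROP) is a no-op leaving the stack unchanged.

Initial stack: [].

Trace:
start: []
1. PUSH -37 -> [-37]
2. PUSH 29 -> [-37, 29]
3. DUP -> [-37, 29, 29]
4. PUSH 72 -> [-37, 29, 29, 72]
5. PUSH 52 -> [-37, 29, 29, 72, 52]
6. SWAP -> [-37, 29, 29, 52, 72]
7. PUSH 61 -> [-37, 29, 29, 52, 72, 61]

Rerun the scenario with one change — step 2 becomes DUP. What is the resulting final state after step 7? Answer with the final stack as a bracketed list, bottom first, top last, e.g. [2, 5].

[-37, -37, -37, 52, 72, 61]

(re-executing from step 2 with the substitution; state before step 2: [-37])
2. DUP -> [-37, -37]
3. DUP -> [-37, -37, -37]
4. PUSH 72 -> [-37, -37, -37, 72]
5. PUSH 52 -> [-37, -37, -37, 72, 52]
6. SWAP -> [-37, -37, -37, 52, 72]
7. PUSH 61 -> [-37, -37, -37, 52, 72, 61]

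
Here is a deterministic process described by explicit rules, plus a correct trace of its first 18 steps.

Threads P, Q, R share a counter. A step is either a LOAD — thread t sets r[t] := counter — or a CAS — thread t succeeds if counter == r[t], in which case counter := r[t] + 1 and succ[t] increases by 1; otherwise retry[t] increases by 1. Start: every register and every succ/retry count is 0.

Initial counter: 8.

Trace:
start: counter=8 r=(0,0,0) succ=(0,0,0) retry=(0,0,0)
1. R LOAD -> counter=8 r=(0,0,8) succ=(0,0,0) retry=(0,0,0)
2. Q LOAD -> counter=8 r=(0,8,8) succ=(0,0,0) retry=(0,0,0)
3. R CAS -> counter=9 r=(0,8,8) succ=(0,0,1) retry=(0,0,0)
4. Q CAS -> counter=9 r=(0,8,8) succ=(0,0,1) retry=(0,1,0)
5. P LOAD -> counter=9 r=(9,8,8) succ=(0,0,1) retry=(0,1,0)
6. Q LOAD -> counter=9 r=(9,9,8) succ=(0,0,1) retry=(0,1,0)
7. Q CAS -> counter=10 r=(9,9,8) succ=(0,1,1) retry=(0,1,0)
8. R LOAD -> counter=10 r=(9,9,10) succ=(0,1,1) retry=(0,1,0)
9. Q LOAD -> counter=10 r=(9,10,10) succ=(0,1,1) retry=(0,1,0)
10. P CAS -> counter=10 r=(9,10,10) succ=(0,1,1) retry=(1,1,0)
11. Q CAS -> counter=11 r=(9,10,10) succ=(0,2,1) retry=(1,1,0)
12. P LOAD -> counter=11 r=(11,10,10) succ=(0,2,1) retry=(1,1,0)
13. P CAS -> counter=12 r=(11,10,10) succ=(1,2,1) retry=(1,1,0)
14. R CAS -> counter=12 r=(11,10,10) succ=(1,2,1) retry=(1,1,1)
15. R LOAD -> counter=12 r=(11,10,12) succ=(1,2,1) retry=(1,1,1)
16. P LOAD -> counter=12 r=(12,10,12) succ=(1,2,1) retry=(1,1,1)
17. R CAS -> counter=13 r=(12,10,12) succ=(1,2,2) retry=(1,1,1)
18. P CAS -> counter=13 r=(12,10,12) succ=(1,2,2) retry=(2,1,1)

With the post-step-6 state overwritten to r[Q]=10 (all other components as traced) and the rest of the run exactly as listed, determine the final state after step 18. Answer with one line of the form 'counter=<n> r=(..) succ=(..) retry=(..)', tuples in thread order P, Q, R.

counter=12 r=(11,9,11) succ=(2,0,2) retry=(1,3,1)

state after step 6 := counter=9 r=(9,10,8) succ=(0,0,1) retry=(0,1,0)
7. Q CAS -> counter=9 r=(9,10,8) succ=(0,0,1) retry=(0,2,0)
8. R LOAD -> counter=9 r=(9,10,9) succ=(0,0,1) retry=(0,2,0)
9. Q LOAD -> counter=9 r=(9,9,9) succ=(0,0,1) retry=(0,2,0)
10. P CAS -> counter=10 r=(9,9,9) succ=(1,0,1) retry=(0,2,0)
11. Q CAS -> counter=10 r=(9,9,9) succ=(1,0,1) retry=(0,3,0)
12. P LOAD -> counter=10 r=(10,9,9) succ=(1,0,1) retry=(0,3,0)
13. P CAS -> counter=11 r=(10,9,9) succ=(2,0,1) retry=(0,3,0)
14. R CAS -> counter=11 r=(10,9,9) succ=(2,0,1) retry=(0,3,1)
15. R LOAD -> counter=11 r=(10,9,11) succ=(2,0,1) retry=(0,3,1)
16. P LOAD -> counter=11 r=(11,9,11) succ=(2,0,1) retry=(0,3,1)
17. R CAS -> counter=12 r=(11,9,11) succ=(2,0,2) retry=(0,3,1)
18. P CAS -> counter=12 r=(11,9,11) succ=(2,0,2) retry=(1,3,1)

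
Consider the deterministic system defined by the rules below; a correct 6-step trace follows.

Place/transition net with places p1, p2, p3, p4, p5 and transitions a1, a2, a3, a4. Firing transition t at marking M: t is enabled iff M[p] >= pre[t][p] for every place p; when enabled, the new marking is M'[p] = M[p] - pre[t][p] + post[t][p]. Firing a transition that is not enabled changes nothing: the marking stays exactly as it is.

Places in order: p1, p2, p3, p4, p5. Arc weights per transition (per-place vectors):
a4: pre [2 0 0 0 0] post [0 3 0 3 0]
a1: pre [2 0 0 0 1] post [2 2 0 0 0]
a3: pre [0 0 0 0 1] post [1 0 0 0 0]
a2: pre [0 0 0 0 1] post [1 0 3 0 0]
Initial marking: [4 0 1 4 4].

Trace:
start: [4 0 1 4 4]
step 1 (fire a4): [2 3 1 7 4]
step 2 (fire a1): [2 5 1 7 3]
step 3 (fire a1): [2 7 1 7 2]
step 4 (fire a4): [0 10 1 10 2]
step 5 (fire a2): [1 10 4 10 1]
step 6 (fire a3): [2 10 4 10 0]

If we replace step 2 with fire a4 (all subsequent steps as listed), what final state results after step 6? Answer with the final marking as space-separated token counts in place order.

(re-executing from step 2 with the substitution; state before step 2: [2 3 1 7 4])
step 2 (fire a4): [0 6 1 10 4]
step 3 (fire a1): [0 6 1 10 4]
step 4 (fire a4): [0 6 1 10 4]
step 5 (fire a2): [1 6 4 10 3]
step 6 (fire a3): [2 6 4 10 2]

2 6 4 10 2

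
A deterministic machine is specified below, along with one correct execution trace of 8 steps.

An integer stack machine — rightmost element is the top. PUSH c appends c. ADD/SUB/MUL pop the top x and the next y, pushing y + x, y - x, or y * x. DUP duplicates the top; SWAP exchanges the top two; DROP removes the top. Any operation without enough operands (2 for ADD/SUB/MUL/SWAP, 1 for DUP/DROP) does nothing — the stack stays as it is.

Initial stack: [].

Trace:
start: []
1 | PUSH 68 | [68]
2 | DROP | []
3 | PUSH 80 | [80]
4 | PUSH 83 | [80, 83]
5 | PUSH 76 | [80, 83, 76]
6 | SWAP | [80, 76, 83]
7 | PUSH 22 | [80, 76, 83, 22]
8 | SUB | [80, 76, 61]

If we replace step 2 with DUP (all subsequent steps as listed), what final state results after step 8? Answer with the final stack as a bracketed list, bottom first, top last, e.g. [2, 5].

(re-executing from step 2 with the substitution; state before step 2: [68])
2 | DUP | [68, 68]
3 | PUSH 80 | [68, 68, 80]
4 | PUSH 83 | [68, 68, 80, 83]
5 | PUSH 76 | [68, 68, 80, 83, 76]
6 | SWAP | [68, 68, 80, 76, 83]
7 | PUSH 22 | [68, 68, 80, 76, 83, 22]
8 | SUB | [68, 68, 80, 76, 61]

[68, 68, 80, 76, 61]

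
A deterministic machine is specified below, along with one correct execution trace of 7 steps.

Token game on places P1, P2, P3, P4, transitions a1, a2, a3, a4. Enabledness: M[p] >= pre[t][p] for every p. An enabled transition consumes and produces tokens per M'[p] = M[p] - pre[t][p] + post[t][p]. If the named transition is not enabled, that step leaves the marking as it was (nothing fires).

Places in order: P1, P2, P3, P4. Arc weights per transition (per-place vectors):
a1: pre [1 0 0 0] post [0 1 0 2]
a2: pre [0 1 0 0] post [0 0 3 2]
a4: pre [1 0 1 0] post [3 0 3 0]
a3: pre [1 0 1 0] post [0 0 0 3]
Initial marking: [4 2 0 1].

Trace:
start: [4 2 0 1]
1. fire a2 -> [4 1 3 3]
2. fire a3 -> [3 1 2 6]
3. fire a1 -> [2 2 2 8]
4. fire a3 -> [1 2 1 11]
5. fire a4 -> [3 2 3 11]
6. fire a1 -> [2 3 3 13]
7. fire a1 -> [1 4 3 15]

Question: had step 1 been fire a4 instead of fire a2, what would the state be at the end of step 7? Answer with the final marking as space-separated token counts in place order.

(re-executing from step 1 with the substitution; state before step 1: [4 2 0 1])
1. fire a4 -> [4 2 0 1]
2. fire a3 -> [4 2 0 1]
3. fire a1 -> [3 3 0 3]
4. fire a3 -> [3 3 0 3]
5. fire a4 -> [3 3 0 3]
6. fire a1 -> [2 4 0 5]
7. fire a1 -> [1 5 0 7]

1 5 0 7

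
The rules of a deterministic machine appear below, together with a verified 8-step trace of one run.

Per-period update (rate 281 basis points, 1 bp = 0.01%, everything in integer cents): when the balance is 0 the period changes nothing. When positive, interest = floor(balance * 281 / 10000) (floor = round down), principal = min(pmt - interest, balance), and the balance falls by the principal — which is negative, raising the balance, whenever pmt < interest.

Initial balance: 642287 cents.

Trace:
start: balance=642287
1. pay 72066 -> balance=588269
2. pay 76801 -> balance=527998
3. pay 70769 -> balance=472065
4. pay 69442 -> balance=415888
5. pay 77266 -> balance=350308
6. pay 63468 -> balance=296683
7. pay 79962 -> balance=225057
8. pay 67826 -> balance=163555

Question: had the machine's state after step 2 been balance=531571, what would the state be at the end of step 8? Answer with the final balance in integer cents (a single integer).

state after step 2 := balance=531571
3. pay 70769 -> balance=475739
4. pay 69442 -> balance=419665
5. pay 77266 -> balance=354191
6. pay 63468 -> balance=300675
7. pay 79962 -> balance=229161
8. pay 67826 -> balance=167774

167774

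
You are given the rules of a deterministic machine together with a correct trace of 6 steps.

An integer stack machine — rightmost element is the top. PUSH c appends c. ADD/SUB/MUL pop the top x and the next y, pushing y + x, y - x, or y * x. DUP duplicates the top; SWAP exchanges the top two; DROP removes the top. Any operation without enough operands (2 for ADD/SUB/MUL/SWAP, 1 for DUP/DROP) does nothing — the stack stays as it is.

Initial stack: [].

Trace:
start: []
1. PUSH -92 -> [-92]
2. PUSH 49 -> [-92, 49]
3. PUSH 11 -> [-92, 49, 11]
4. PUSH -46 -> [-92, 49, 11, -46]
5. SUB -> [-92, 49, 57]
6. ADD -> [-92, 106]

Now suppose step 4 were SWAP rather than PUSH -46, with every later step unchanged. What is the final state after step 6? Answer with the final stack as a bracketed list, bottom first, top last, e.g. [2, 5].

(re-executing from step 4 with the substitution; state before step 4: [-92, 49, 11])
4. SWAP -> [-92, 11, 49]
5. SUB -> [-92, -38]
6. ADD -> [-130]

[-130]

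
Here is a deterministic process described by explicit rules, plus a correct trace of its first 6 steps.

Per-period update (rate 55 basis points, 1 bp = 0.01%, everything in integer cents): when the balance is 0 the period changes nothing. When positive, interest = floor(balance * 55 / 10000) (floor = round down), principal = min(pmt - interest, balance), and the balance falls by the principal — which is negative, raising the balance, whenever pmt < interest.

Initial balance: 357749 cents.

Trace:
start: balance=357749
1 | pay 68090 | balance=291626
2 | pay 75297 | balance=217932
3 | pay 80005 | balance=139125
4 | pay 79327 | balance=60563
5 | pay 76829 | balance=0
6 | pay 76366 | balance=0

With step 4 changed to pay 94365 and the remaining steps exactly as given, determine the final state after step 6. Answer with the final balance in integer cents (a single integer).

(re-executing from step 4 with the substitution; state before step 4: balance=139125)
4 | pay 94365 | balance=45525
5 | pay 76829 | balance=0
6 | pay 76366 | balance=0

0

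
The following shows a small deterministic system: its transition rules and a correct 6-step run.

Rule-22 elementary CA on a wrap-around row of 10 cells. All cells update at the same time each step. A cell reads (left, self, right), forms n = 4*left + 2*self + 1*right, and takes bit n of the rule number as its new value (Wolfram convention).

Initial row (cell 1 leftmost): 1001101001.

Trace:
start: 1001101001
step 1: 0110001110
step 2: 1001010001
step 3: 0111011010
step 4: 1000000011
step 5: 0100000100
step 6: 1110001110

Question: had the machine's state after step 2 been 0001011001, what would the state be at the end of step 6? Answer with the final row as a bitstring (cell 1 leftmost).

0010000010

state after step 2 := 0001011001
step 3: 1011000111
step 4: 0000101000
step 5: 0001101100
step 6: 0010000010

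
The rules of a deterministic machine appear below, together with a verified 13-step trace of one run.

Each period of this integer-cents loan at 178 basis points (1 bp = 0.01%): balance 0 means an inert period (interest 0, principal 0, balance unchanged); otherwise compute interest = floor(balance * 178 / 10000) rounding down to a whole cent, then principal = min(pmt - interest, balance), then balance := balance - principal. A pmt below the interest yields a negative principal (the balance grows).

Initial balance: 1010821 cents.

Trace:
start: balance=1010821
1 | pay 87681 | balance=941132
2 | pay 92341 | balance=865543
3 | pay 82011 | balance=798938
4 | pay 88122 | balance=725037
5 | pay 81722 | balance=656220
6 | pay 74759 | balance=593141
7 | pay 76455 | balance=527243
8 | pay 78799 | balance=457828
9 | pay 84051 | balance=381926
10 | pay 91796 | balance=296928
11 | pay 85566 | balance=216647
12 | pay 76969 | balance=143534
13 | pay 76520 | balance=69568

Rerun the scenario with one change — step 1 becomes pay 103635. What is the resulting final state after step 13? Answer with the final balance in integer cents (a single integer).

49853

(re-executing from step 1 with the substitution; state before step 1: balance=1010821)
1 | pay 103635 | balance=925178
2 | pay 92341 | balance=849305
3 | pay 82011 | balance=782411
4 | pay 88122 | balance=708215
5 | pay 81722 | balance=639099
6 | pay 74759 | balance=575715
7 | pay 76455 | balance=509507
8 | pay 78799 | balance=439777
9 | pay 84051 | balance=363554
10 | pay 91796 | balance=278229
11 | pay 85566 | balance=197615
12 | pay 76969 | balance=124163
13 | pay 76520 | balance=49853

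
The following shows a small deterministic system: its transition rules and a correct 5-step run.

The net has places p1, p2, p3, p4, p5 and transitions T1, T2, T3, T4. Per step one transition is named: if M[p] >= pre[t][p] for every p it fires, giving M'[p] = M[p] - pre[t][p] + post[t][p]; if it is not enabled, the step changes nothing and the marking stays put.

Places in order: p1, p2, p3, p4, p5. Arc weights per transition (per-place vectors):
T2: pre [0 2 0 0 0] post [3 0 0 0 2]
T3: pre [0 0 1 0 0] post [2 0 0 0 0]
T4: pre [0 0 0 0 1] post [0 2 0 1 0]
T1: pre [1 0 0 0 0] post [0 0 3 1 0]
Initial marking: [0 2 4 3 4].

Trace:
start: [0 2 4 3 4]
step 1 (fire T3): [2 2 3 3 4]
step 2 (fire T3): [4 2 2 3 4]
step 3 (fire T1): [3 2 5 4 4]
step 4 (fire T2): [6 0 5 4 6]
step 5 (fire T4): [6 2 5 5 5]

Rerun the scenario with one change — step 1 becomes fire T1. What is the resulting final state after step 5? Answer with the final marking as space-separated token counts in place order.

4 2 6 5 5

(re-executing from step 1 with the substitution; state before step 1: [0 2 4 3 4])
step 1 (fire T1): [0 2 4 3 4]
step 2 (fire T3): [2 2 3 3 4]
step 3 (fire T1): [1 2 6 4 4]
step 4 (fire T2): [4 0 6 4 6]
step 5 (fire T4): [4 2 6 5 5]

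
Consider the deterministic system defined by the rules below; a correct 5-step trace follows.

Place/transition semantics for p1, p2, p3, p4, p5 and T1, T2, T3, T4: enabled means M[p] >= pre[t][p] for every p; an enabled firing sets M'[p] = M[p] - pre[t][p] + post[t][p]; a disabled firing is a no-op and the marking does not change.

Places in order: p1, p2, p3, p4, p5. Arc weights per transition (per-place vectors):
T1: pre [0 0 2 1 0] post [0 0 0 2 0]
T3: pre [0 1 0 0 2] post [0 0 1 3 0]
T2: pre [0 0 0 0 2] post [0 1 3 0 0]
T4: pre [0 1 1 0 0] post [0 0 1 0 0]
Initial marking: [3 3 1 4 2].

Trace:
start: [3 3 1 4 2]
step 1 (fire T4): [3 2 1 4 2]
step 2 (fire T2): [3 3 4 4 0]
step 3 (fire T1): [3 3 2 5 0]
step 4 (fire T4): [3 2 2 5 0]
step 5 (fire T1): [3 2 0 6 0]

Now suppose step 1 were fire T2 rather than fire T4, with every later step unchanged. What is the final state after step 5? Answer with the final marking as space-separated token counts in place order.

3 3 0 6 0

(re-executing from step 1 with the substitution; state before step 1: [3 3 1 4 2])
step 1 (fire T2): [3 4 4 4 0]
step 2 (fire T2): [3 4 4 4 0]
step 3 (fire T1): [3 4 2 5 0]
step 4 (fire T4): [3 3 2 5 0]
step 5 (fire T1): [3 3 0 6 0]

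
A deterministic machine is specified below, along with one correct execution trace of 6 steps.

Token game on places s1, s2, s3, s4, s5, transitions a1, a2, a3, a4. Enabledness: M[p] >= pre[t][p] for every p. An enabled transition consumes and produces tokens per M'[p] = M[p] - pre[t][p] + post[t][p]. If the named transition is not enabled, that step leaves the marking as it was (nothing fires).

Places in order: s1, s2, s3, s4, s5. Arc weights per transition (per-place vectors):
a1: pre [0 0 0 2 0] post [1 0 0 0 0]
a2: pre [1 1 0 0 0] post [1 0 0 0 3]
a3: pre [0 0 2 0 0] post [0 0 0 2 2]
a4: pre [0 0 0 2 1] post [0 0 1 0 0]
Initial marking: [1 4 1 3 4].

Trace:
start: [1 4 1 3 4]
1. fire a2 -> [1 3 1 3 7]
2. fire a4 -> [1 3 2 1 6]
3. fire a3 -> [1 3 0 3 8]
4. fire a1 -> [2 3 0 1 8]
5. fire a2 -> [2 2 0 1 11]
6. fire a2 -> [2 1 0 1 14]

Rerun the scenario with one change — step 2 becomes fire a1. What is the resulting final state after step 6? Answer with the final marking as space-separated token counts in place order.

(re-executing from step 2 with the substitution; state before step 2: [1 3 1 3 7])
2. fire a1 -> [2 3 1 1 7]
3. fire a3 -> [2 3 1 1 7]
4. fire a1 -> [2 3 1 1 7]
5. fire a2 -> [2 2 1 1 10]
6. fire a2 -> [2 1 1 1 13]

2 1 1 1 13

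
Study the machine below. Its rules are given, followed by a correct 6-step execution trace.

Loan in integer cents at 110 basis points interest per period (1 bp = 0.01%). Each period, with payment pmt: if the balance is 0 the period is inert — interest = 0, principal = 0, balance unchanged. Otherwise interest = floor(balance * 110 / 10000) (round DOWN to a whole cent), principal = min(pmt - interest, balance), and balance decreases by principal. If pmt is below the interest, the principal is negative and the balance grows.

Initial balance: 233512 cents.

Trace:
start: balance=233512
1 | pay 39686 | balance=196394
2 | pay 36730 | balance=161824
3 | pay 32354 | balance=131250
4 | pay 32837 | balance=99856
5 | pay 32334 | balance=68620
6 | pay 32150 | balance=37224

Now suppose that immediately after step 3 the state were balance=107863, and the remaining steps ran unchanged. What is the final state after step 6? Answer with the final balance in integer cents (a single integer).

state after step 3 := balance=107863
4 | pay 32837 | balance=76212
5 | pay 32334 | balance=44716
6 | pay 32150 | balance=13057

13057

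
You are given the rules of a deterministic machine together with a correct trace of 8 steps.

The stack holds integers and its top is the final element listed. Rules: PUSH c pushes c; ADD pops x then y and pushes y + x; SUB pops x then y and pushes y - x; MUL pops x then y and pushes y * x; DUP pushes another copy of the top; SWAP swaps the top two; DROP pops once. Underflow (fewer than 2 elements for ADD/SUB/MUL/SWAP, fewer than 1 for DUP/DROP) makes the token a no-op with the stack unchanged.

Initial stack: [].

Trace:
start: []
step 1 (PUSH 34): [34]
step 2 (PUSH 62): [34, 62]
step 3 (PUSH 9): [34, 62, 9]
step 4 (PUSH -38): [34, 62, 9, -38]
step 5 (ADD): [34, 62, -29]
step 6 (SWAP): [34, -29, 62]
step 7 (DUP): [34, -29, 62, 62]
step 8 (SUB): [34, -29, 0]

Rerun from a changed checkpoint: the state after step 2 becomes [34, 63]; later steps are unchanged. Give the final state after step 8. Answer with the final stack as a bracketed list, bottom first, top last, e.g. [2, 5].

[34, -29, 0]

state after step 2 := [34, 63]
step 3 (PUSH 9): [34, 63, 9]
step 4 (PUSH -38): [34, 63, 9, -38]
step 5 (ADD): [34, 63, -29]
step 6 (SWAP): [34, -29, 63]
step 7 (DUP): [34, -29, 63, 63]
step 8 (SUB): [34, -29, 0]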